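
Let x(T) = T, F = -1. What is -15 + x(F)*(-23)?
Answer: 8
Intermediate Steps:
-15 + x(F)*(-23) = -15 - 1*(-23) = -15 + 23 = 8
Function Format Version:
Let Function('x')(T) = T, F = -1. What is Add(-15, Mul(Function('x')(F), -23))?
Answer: 8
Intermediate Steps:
Add(-15, Mul(Function('x')(F), -23)) = Add(-15, Mul(-1, -23)) = Add(-15, 23) = 8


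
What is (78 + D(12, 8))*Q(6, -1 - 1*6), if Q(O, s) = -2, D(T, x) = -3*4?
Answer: -132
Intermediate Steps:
D(T, x) = -12
(78 + D(12, 8))*Q(6, -1 - 1*6) = (78 - 12)*(-2) = 66*(-2) = -132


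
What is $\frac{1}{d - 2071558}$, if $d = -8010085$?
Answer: $- \frac{1}{10081643} \approx -9.919 \cdot 10^{-8}$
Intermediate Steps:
$\frac{1}{d - 2071558} = \frac{1}{-8010085 - 2071558} = \frac{1}{-10081643} = - \frac{1}{10081643}$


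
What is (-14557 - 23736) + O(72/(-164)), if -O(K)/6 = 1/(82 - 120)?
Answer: -727564/19 ≈ -38293.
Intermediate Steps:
O(K) = 3/19 (O(K) = -6/(82 - 120) = -6/(-38) = -6*(-1/38) = 3/19)
(-14557 - 23736) + O(72/(-164)) = (-14557 - 23736) + 3/19 = -38293 + 3/19 = -727564/19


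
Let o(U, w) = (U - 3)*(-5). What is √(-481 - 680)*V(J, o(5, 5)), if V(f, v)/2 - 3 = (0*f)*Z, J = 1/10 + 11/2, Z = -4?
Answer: 18*I*√129 ≈ 204.44*I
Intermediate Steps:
o(U, w) = 15 - 5*U (o(U, w) = (-3 + U)*(-5) = 15 - 5*U)
J = 28/5 (J = 1*(⅒) + 11*(½) = ⅒ + 11/2 = 28/5 ≈ 5.6000)
V(f, v) = 6 (V(f, v) = 6 + 2*((0*f)*(-4)) = 6 + 2*(0*(-4)) = 6 + 2*0 = 6 + 0 = 6)
√(-481 - 680)*V(J, o(5, 5)) = √(-481 - 680)*6 = √(-1161)*6 = (3*I*√129)*6 = 18*I*√129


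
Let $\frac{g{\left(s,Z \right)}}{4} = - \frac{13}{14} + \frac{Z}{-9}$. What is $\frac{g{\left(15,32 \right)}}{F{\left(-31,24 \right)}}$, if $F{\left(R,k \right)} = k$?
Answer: $- \frac{565}{756} \approx -0.74735$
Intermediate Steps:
$g{\left(s,Z \right)} = - \frac{26}{7} - \frac{4 Z}{9}$ ($g{\left(s,Z \right)} = 4 \left(- \frac{13}{14} + \frac{Z}{-9}\right) = 4 \left(\left(-13\right) \frac{1}{14} + Z \left(- \frac{1}{9}\right)\right) = 4 \left(- \frac{13}{14} - \frac{Z}{9}\right) = - \frac{26}{7} - \frac{4 Z}{9}$)
$\frac{g{\left(15,32 \right)}}{F{\left(-31,24 \right)}} = \frac{- \frac{26}{7} - \frac{128}{9}}{24} = \left(- \frac{26}{7} - \frac{128}{9}\right) \frac{1}{24} = \left(- \frac{1130}{63}\right) \frac{1}{24} = - \frac{565}{756}$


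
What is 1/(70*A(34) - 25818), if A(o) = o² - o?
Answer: 1/52722 ≈ 1.8967e-5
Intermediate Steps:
1/(70*A(34) - 25818) = 1/(70*(34*(-1 + 34)) - 25818) = 1/(70*(34*33) - 25818) = 1/(70*1122 - 25818) = 1/(78540 - 25818) = 1/52722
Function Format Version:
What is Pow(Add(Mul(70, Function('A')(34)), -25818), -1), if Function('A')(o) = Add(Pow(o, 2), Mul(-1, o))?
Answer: Rational(1, 52722) ≈ 1.8967e-5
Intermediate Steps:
Pow(Add(Mul(70, Function('A')(34)), -25818), -1) = Pow(Add(Mul(70, Mul(34, Add(-1, 34))), -25818), -1) = Pow(Add(Mul(70, Mul(34, 33)), -25818), -1) = Pow(Add(Mul(70, 1122), -25818), -1) = Pow(Add(78540, -25818), -1) = Pow(52722, -1) = Rational(1, 52722)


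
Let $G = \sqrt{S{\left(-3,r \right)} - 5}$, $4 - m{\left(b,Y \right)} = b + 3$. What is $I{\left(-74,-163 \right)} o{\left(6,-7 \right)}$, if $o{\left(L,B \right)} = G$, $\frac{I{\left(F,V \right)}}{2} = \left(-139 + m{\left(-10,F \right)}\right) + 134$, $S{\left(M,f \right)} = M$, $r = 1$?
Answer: $24 i \sqrt{2} \approx 33.941 i$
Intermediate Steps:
$m{\left(b,Y \right)} = 1 - b$ ($m{\left(b,Y \right)} = 4 - \left(b + 3\right) = 4 - \left(3 + b\right) = 1 - b$)
$G = 2 i \sqrt{2}$ ($G = \sqrt{-3 - 5} = \sqrt{-8} = 2 i \sqrt{2} \approx 2.8284 i$)
$I{\left(F,V \right)} = 12$ ($I{\left(F,V \right)} = 2 \left(\left(-139 + \left(1 - -10\right)\right) + 134\right) = 2 \left(\left(-139 + \left(1 + 10\right)\right) + 134\right) = 2 \left(\left(-139 + 11\right) + 134\right) = 2 \left(-128 + 134\right) = 2 \cdot 6 = 12$)
$o{\left(L,B \right)} = 2 i \sqrt{2}$
$I{\left(-74,-163 \right)} o{\left(6,-7 \right)} = 12 \cdot 2 i \sqrt{2} = 24 i \sqrt{2}$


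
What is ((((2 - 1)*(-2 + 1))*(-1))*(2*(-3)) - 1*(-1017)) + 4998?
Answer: 6009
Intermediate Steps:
((((2 - 1)*(-2 + 1))*(-1))*(2*(-3)) - 1*(-1017)) + 4998 = (((1*(-1))*(-1))*(-6) + 1017) + 4998 = (-1*(-1)*(-6) + 1017) + 4998 = (1*(-6) + 1017) + 4998 = (-6 + 1017) + 4998 = 1011 + 4998 = 6009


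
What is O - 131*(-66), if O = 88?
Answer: 8734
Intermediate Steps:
O - 131*(-66) = 88 - 131*(-66) = 88 + 8646 = 8734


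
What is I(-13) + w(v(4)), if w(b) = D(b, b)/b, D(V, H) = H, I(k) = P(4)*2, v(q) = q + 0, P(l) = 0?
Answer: 1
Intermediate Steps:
v(q) = q
I(k) = 0 (I(k) = 0*2 = 0)
w(b) = 1 (w(b) = b/b = 1)
I(-13) + w(v(4)) = 0 + 1 = 1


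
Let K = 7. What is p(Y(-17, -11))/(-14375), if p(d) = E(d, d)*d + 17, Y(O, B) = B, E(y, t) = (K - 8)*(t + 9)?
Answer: 1/2875 ≈ 0.00034783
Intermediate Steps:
E(y, t) = -9 - t (E(y, t) = (7 - 8)*(t + 9) = -(9 + t) = -9 - t)
p(d) = 17 + d*(-9 - d) (p(d) = (-9 - d)*d + 17 = d*(-9 - d) + 17 = 17 + d*(-9 - d))
p(Y(-17, -11))/(-14375) = (17 - 1*(-11)*(9 - 11))/(-14375) = (17 - 1*(-11)*(-2))*(-1/14375) = (17 - 22)*(-1/14375) = -5*(-1/14375) = 1/2875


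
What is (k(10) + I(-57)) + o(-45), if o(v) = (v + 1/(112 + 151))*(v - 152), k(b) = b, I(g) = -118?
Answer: 2302894/263 ≈ 8756.3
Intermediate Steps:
o(v) = (-152 + v)*(1/263 + v) (o(v) = (v + 1/263)*(-152 + v) = (1/263 + v)*(-152 + v) = (-152 + v)*(1/263 + v))
(k(10) + I(-57)) + o(-45) = (10 - 118) + (-152/263 + (-45)**2 - 39975/263*(-45)) = -108 + (-152/263 + 2025 + 1798875/263) = -108 + 2331298/263 = 2302894/263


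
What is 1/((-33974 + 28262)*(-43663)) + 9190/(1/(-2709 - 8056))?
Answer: -24673531621149599/249403056 ≈ -9.8930e+7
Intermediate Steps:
1/((-33974 + 28262)*(-43663)) + 9190/(1/(-2709 - 8056)) = -1/43663/(-5712) + 9190/(1/(-10765)) = -1/5712*(-1/43663) + 9190/(-1/10765) = 1/249403056 + 9190*(-10765) = 1/249403056 - 98930350 = -24673531621149599/249403056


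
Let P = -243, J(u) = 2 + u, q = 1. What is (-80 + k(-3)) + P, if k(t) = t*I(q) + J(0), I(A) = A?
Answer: -324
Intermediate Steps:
k(t) = 2 + t (k(t) = t*1 + (2 + 0) = t + 2 = 2 + t)
(-80 + k(-3)) + P = (-80 + (2 - 3)) - 243 = (-80 - 1) - 243 = -81 - 243 = -324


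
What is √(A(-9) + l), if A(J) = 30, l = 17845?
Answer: 5*√715 ≈ 133.70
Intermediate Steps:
√(A(-9) + l) = √(30 + 17845) = √17875 = 5*√715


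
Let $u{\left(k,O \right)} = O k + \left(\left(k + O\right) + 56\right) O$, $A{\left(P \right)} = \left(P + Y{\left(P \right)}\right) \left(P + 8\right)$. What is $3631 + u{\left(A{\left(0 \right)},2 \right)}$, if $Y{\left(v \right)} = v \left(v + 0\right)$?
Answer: $3747$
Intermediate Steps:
$Y{\left(v \right)} = v^{2}$ ($Y{\left(v \right)} = v v = v^{2}$)
$A{\left(P \right)} = \left(8 + P\right) \left(P + P^{2}\right)$ ($A{\left(P \right)} = \left(P + P^{2}\right) \left(P + 8\right) = \left(P + P^{2}\right) \left(8 + P\right) = \left(8 + P\right) \left(P + P^{2}\right)$)
$u{\left(k,O \right)} = O k + O \left(56 + O + k\right)$ ($u{\left(k,O \right)} = O k + \left(\left(O + k\right) + 56\right) O = O k + \left(56 + O + k\right) O = O k + O \left(56 + O + k\right)$)
$3631 + u{\left(A{\left(0 \right)},2 \right)} = 3631 + 2 \left(56 + 2 + 2 \cdot 0 \left(8 + 0^{2} + 9 \cdot 0\right)\right) = 3631 + 2 \left(56 + 2 + 2 \cdot 0 \left(8 + 0 + 0\right)\right) = 3631 + 2 \left(56 + 2 + 2 \cdot 0 \cdot 8\right) = 3631 + 2 \left(56 + 2 + 2 \cdot 0\right) = 3631 + 2 \left(56 + 2 + 0\right) = 3631 + 2 \cdot 58 = 3631 + 116 = 3747$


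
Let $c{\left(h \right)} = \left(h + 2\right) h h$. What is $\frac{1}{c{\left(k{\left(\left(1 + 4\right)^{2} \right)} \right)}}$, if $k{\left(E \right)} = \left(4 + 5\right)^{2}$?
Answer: $\frac{1}{544563} \approx 1.8363 \cdot 10^{-6}$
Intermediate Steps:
$k{\left(E \right)} = 81$ ($k{\left(E \right)} = 9^{2} = 81$)
$c{\left(h \right)} = h^{2} \left(2 + h\right)$ ($c{\left(h \right)} = \left(2 + h\right) h h = h \left(2 + h\right) h = h^{2} \left(2 + h\right)$)
$\frac{1}{c{\left(k{\left(\left(1 + 4\right)^{2} \right)} \right)}} = \frac{1}{81^{2} \left(2 + 81\right)} = \frac{1}{6561 \cdot 83} = \frac{1}{544563}$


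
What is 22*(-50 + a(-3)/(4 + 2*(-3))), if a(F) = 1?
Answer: -1111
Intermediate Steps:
22*(-50 + a(-3)/(4 + 2*(-3))) = 22*(-50 + 1/(4 + 2*(-3))) = 22*(-50 + 1/(4 - 6)) = 22*(-50 + 1/(-2)) = 22*(-50 + 1*(-½)) = 22*(-50 - ½) = 22*(-101/2) = -1111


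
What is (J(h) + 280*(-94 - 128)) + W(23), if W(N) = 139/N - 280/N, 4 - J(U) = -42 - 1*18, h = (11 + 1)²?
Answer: -1428349/23 ≈ -62102.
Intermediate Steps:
h = 144 (h = 12² = 144)
J(U) = 64 (J(U) = 4 - (-42 - 1*18) = 4 - (-42 - 18) = 4 - 1*(-60) = 4 + 60 = 64)
W(N) = -141/N
(J(h) + 280*(-94 - 128)) + W(23) = (64 + 280*(-94 - 128)) - 141/23 = (64 + 280*(-222)) - 141*1/23 = (64 - 62160) - 141/23 = -62096 - 141/23 = -1428349/23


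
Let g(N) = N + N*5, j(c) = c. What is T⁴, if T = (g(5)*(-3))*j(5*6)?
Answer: 53144100000000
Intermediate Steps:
g(N) = 6*N (g(N) = N + 5*N = 6*N)
T = -2700 (T = ((6*5)*(-3))*(5*6) = (30*(-3))*30 = -90*30 = -2700)
T⁴ = (-2700)⁴ = 53144100000000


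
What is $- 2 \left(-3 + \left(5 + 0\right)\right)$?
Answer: $-4$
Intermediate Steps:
$- 2 \left(-3 + \left(5 + 0\right)\right) = - 2 \left(-3 + 5\right) = \left(-2\right) 2 = -4$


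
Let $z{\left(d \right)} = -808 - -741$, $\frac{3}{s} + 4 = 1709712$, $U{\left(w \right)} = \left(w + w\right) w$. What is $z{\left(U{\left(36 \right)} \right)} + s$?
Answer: $- \frac{114550433}{1709708} \approx -67.0$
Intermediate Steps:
$U{\left(w \right)} = 2 w^{2}$ ($U{\left(w \right)} = 2 w w = 2 w^{2}$)
$s = \frac{3}{1709708}$ ($s = \frac{3}{-4 + 1709712} = \frac{3}{1709708} \approx 1.7547 \cdot 10^{-6}$)
$z{\left(d \right)} = -67$ ($z{\left(d \right)} = -808 + 741 = -67$)
$z{\left(U{\left(36 \right)} \right)} + s = -67 + \frac{3}{1709708} = - \frac{114550433}{1709708}$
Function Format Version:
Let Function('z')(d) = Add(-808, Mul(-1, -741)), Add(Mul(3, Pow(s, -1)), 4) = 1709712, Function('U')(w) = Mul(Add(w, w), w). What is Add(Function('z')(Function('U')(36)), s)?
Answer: Rational(-114550433, 1709708) ≈ -67.000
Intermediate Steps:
Function('U')(w) = Mul(2, Pow(w, 2)) (Function('U')(w) = Mul(Mul(2, w), w) = Mul(2, Pow(w, 2)))
s = Rational(3, 1709708) (s = Mul(3, Pow(Add(-4, 1709712), -1)) = Mul(3, Pow(1709708, -1)) = Mul(3, Rational(1, 1709708)) = Rational(3, 1709708) ≈ 1.7547e-6)
Function('z')(d) = -67 (Function('z')(d) = Add(-808, 741) = -67)
Add(Function('z')(Function('U')(36)), s) = Add(-67, Rational(3, 1709708)) = Rational(-114550433, 1709708)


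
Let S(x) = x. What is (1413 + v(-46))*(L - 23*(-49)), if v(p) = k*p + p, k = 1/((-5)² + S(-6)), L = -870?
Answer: 6663239/19 ≈ 3.5070e+5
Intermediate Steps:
k = 1/19 (k = 1/((-5)² - 6) = 1/(25 - 6) = 1/19 ≈ 0.052632)
v(p) = 20*p/19 (v(p) = p/19 + p = 20*p/19)
(1413 + v(-46))*(L - 23*(-49)) = (1413 + (20/19)*(-46))*(-870 - 23*(-49)) = (1413 - 920/19)*(-870 + 1127) = (25927/19)*257 = 6663239/19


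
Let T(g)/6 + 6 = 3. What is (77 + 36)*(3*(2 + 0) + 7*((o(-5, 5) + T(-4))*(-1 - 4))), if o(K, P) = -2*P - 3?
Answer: 123283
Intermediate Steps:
T(g) = -18 (T(g) = -36 + 6*3 = -36 + 18 = -18)
o(K, P) = -3 - 2*P
(77 + 36)*(3*(2 + 0) + 7*((o(-5, 5) + T(-4))*(-1 - 4))) = (77 + 36)*(3*(2 + 0) + 7*(((-3 - 2*5) - 18)*(-1 - 4))) = 113*(3*2 + 7*(((-3 - 10) - 18)*(-5))) = 113*(6 + 7*((-13 - 18)*(-5))) = 113*(6 + 7*(-31*(-5))) = 113*(6 + 7*155) = 113*(6 + 1085) = 113*1091 = 123283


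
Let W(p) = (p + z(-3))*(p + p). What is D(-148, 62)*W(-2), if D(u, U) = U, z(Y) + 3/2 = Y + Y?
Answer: 2356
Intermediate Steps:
z(Y) = -3/2 + 2*Y (z(Y) = -3/2 + (Y + Y) = -3/2 + 2*Y)
W(p) = 2*p*(-15/2 + p) (W(p) = (p + (-3/2 + 2*(-3)))*(p + p) = (p + (-3/2 - 6))*(2*p) = (p - 15/2)*(2*p) = (-15/2 + p)*(2*p) = 2*p*(-15/2 + p))
D(-148, 62)*W(-2) = 62*(-2*(-15 + 2*(-2))) = 62*(-2*(-15 - 4)) = 62*(-2*(-19)) = 62*38 = 2356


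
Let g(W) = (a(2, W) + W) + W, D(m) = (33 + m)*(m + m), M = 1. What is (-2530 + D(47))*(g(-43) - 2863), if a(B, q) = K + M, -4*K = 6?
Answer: -14718005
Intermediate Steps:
D(m) = 2*m*(33 + m) (D(m) = (33 + m)*(2*m) = 2*m*(33 + m))
K = -3/2 (K = -¼*6 = -3/2 ≈ -1.5000)
a(B, q) = -½ (a(B, q) = -3/2 + 1 = -½)
g(W) = -½ + 2*W (g(W) = (-½ + W) + W = -½ + 2*W)
(-2530 + D(47))*(g(-43) - 2863) = (-2530 + 2*47*(33 + 47))*((-½ + 2*(-43)) - 2863) = (-2530 + 2*47*80)*((-½ - 86) - 2863) = (-2530 + 7520)*(-173/2 - 2863) = 4990*(-5899/2) = -14718005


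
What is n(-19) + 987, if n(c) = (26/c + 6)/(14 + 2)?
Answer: 37517/38 ≈ 987.29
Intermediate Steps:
n(c) = 3/8 + 13/(8*c) (n(c) = (6 + 26/c)/16 = (6 + 26/c)*(1/16) = 3/8 + 13/(8*c))
n(-19) + 987 = (1/8)*(13 + 3*(-19))/(-19) + 987 = (1/8)*(-1/19)*(13 - 57) + 987 = (1/8)*(-1/19)*(-44) + 987 = 11/38 + 987 = 37517/38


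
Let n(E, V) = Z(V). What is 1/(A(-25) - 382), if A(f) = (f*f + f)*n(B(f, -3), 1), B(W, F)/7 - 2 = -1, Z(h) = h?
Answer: 1/218 ≈ 0.0045872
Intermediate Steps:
B(W, F) = 7 (B(W, F) = 14 + 7*(-1) = 14 - 7 = 7)
n(E, V) = V
A(f) = f + f² (A(f) = (f*f + f)*1 = (f² + f)*1 = (f + f²)*1 = f + f²)
1/(A(-25) - 382) = 1/(-25*(1 - 25) - 382) = 1/(-25*(-24) - 382) = 1/(600 - 382) = 1/218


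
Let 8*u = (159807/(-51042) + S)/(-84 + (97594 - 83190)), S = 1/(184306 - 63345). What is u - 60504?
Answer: -2852981038267643091/47153593762048 ≈ -60504.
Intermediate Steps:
S = 1/120961 ≈ 8.2671e-6
u = -1288690899/47153593762048 (u = ((159807/(-51042) + 1/120961)/(-84 + (97594 - 83190)))/8 = ((159807*(-1/51042) + 1/120961)/(-84 + 14404))/8 = ((-53269/17014 + 1/120961)/14320)/8 = (-6443454495/2058030454*1/14320)/8 = (1/8)*(-1288690899/5894199220256) = -1288690899/47153593762048 ≈ -2.7330e-5)
u - 60504 = -1288690899/47153593762048 - 60504 = -2852981038267643091/47153593762048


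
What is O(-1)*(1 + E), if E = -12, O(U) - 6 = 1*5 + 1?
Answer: -132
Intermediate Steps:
O(U) = 12 (O(U) = 6 + (1*5 + 1) = 6 + (5 + 1) = 6 + 6 = 12)
O(-1)*(1 + E) = 12*(1 - 12) = 12*(-11) = -132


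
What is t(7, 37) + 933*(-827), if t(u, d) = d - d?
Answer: -771591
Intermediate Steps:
t(u, d) = 0
t(7, 37) + 933*(-827) = 0 + 933*(-827) = 0 - 771591 = -771591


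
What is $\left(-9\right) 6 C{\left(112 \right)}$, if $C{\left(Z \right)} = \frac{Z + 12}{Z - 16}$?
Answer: $- \frac{279}{4} \approx -69.75$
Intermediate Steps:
$C{\left(Z \right)} = \frac{12 + Z}{-16 + Z}$
$\left(-9\right) 6 C{\left(112 \right)} = \left(-9\right) 6 \frac{12 + 112}{-16 + 112} = - 54 \cdot \frac{1}{96} \cdot 124 = \left(-54\right) \frac{31}{24} = - \frac{279}{4}$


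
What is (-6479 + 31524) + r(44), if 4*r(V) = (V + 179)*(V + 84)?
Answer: 32181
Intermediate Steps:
r(V) = (84 + V)*(179 + V)/4 (r(V) = ((V + 179)*(V + 84))/4 = ((179 + V)*(84 + V))/4 = ((84 + V)*(179 + V))/4 = (84 + V)*(179 + V)/4)
(-6479 + 31524) + r(44) = (-6479 + 31524) + (3759 + (¼)*44² + (263/4)*44) = 25045 + (3759 + (¼)*1936 + 2893) = 25045 + (3759 + 484 + 2893) = 25045 + 7136 = 32181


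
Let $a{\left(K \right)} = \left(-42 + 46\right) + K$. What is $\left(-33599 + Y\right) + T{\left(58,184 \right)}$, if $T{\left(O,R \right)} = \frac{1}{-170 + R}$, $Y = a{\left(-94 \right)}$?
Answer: $- \frac{471645}{14} \approx -33689.0$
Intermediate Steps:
$a{\left(K \right)} = 4 + K$
$Y = -90$ ($Y = 4 - 94 = -90$)
$\left(-33599 + Y\right) + T{\left(58,184 \right)} = \left(-33599 - 90\right) + \frac{1}{-170 + 184} = -33689 + \frac{1}{14} = - \frac{471645}{14}$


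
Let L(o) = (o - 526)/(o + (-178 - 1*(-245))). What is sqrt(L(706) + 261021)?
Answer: sqrt(155967756249)/773 ≈ 510.90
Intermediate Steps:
L(o) = (-526 + o)/(67 + o) (L(o) = (-526 + o)/(o + (-178 + 245)) = (-526 + o)/(o + 67) = (-526 + o)/(67 + o))
sqrt(L(706) + 261021) = sqrt((-526 + 706)/(67 + 706) + 261021) = sqrt(180/773 + 261021) = sqrt(201769413/773) = sqrt(155967756249)/773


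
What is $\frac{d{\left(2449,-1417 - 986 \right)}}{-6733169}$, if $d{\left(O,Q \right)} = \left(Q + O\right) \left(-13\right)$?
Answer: $\frac{598}{6733169} \approx 8.8814 \cdot 10^{-5}$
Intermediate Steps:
$d{\left(O,Q \right)} = - 13 O - 13 Q$ ($d{\left(O,Q \right)} = \left(O + Q\right) \left(-13\right) = - 13 O - 13 Q$)
$\frac{d{\left(2449,-1417 - 986 \right)}}{-6733169} = \frac{\left(-13\right) 2449 - 13 \left(-1417 - 986\right)}{-6733169} = \left(-31837 - -31239\right) \left(- \frac{1}{6733169}\right) = \left(-31837 + 31239\right) \left(- \frac{1}{6733169}\right) = \left(-598\right) \left(- \frac{1}{6733169}\right) = \frac{598}{6733169}$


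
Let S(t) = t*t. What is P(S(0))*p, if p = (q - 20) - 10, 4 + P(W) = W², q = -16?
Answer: 184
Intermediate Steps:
S(t) = t²
P(W) = -4 + W²
p = -46 (p = (-16 - 20) - 10 = -36 - 10 = -46)
P(S(0))*p = (-4 + (0²)²)*(-46) = (-4 + 0²)*(-46) = (-4 + 0)*(-46) = -4*(-46) = 184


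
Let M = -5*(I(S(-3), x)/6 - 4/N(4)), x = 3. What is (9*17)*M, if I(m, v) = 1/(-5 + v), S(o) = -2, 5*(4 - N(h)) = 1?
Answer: 66045/76 ≈ 869.01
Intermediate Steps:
N(h) = 19/5 (N(h) = 4 - ⅕*1 = 4 - ⅕ = 19/5)
M = 1295/228 (M = -5*(1/((-5 + 3)*6) - 4/19/5) = -5*((⅙)/(-2) - 4*5/19) = -5*(-½*⅙ - 20/19) = -5*(-1/12 - 20/19) = -5*(-259/228) = 1295/228 ≈ 5.6798)
(9*17)*M = (9*17)*(1295/228) = 153*(1295/228) = 66045/76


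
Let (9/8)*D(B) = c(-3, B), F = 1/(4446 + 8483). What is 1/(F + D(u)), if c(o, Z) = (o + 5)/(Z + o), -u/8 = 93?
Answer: -86921667/200141 ≈ -434.30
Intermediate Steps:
u = -744 (u = -8*93 = -744)
c(o, Z) = (5 + o)/(Z + o)
F = 1/12929 ≈ 7.7346e-5
D(B) = 16/(9*(-3 + B)) (D(B) = 8*((5 - 3)/(B - 3))/9 = 8*(2/(-3 + B))/9 = 16/(9*(-3 + B)))
1/(F + D(u)) = 1/(1/12929 + 16/(9*(-3 - 744))) = 1/(1/12929 + (16/9)/(-747)) = 1/(1/12929 + (16/9)*(-1/747)) = 1/(1/12929 - 16/6723) = 1/(-200141/86921667) = -86921667/200141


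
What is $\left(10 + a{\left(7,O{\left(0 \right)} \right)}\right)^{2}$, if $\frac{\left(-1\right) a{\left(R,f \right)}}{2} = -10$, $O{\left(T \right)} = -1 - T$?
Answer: $900$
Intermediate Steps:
$a{\left(R,f \right)} = 20$ ($a{\left(R,f \right)} = \left(-2\right) \left(-10\right) = 20$)
$\left(10 + a{\left(7,O{\left(0 \right)} \right)}\right)^{2} = \left(10 + 20\right)^{2} = 30^{2} = 900$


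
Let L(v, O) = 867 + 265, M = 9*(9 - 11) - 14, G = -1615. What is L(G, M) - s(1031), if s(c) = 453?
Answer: 679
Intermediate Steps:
M = -32 (M = 9*(-2) - 14 = -18 - 14 = -32)
L(v, O) = 1132
L(G, M) - s(1031) = 1132 - 1*453 = 1132 - 453 = 679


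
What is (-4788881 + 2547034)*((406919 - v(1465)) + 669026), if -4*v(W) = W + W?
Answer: -4827492446685/2 ≈ -2.4137e+12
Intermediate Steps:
v(W) = -W/2 (v(W) = -(W + W)/4 = -W/2)
(-4788881 + 2547034)*((406919 - v(1465)) + 669026) = (-4788881 + 2547034)*((406919 - (-1)*1465/2) + 669026) = -2241847*((406919 - 1*(-1465/2)) + 669026) = -2241847*((406919 + 1465/2) + 669026) = -2241847*(815303/2 + 669026) = -2241847*2153355/2 = -4827492446685/2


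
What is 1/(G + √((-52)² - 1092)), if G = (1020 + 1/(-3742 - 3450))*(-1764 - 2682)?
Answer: -4510924774524/20456680188286420709 - 25862432*√403/265936842447723469217 ≈ -2.2051e-7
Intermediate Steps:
G = -16307570097/3596 (G = (1020 + 1/(-7192))*(-4446) = (1020 - 1/7192)*(-4446) = (7335839/7192)*(-4446) = -16307570097/3596 ≈ -4.5349e+6)
1/(G + √((-52)² - 1092)) = 1/(-16307570097/3596 + √((-52)² - 1092)) = 1/(-16307570097/3596 + √(2704 - 1092)) = 1/(-16307570097/3596 + √1612) = 1/(-16307570097/3596 + 2*√403)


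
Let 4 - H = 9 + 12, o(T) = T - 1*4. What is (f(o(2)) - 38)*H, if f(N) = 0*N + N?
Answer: 680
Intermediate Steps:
o(T) = -4 + T (o(T) = T - 4 = -4 + T)
f(N) = N (f(N) = 0 + N = N)
H = -17 (H = 4 - (9 + 12) = 4 - 1*21 = 4 - 21 = -17)
(f(o(2)) - 38)*H = ((-4 + 2) - 38)*(-17) = (-2 - 38)*(-17) = -40*(-17) = 680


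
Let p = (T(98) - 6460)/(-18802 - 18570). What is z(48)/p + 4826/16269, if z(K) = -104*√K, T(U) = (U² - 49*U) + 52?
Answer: 4826/16269 - 7773376*√3/803 ≈ -16767.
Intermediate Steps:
T(U) = 52 + U² - 49*U
p = 803/18686 (p = ((52 + 98² - 49*98) - 6460)/(-18802 - 18570) = ((52 + 9604 - 4802) - 6460)/(-37372) = (4854 - 6460)*(-1/37372) = -1606*(-1/37372) = 803/18686 ≈ 0.042973)
z(48)/p + 4826/16269 = (-416*√3)/(803/18686) + 4826/16269 = -416*√3*(18686/803) + 4826*(1/16269) = -416*√3*(18686/803) + 4826/16269 = -7773376*√3/803 + 4826/16269 = 4826/16269 - 7773376*√3/803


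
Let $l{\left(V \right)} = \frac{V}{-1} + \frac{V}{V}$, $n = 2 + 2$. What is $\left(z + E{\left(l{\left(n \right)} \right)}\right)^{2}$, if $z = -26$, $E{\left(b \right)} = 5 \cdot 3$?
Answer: $121$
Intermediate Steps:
$n = 4$
$l{\left(V \right)} = 1 - V$ ($l{\left(V \right)} = V \left(-1\right) + 1 = - V + 1 = 1 - V$)
$E{\left(b \right)} = 15$
$\left(z + E{\left(l{\left(n \right)} \right)}\right)^{2} = \left(-26 + 15\right)^{2} = \left(-11\right)^{2} = 121$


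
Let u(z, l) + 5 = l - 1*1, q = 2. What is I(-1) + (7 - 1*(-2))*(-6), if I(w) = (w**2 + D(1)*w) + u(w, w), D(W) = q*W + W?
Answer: -63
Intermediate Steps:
u(z, l) = -6 + l (u(z, l) = -5 + (l - 1*1) = -5 + (l - 1) = -5 + (-1 + l) = -6 + l)
D(W) = 3*W (D(W) = 2*W + W = 3*W)
I(w) = -6 + w**2 + 4*w (I(w) = (w**2 + (3*1)*w) + (-6 + w) = (w**2 + 3*w) + (-6 + w) = -6 + w**2 + 4*w)
I(-1) + (7 - 1*(-2))*(-6) = (-6 + (-1)**2 + 4*(-1)) + (7 - 1*(-2))*(-6) = (-6 + 1 - 4) + (7 + 2)*(-6) = -9 + 9*(-6) = -9 - 54 = -63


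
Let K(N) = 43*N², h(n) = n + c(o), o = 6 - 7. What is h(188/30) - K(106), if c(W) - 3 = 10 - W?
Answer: -7246916/15 ≈ -4.8313e+5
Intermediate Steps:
o = -1
c(W) = 13 - W (c(W) = 3 + (10 - W) = 13 - W)
h(n) = 14 + n (h(n) = n + (13 - 1*(-1)) = n + (13 + 1) = n + 14 = 14 + n)
h(188/30) - K(106) = (14 + 188/30) - 43*106² = (14 + 188*(1/30)) - 43*11236 = (14 + 94/15) - 1*483148 = 304/15 - 483148 = -7246916/15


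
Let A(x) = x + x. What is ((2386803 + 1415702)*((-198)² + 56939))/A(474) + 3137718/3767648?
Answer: 2179418871703837/5651472 ≈ 3.8564e+8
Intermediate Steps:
A(x) = 2*x
((2386803 + 1415702)*((-198)² + 56939))/A(474) + 3137718/3767648 = ((2386803 + 1415702)*((-198)² + 56939))/((2*474)) + 3137718/3767648 = (3802505*(39204 + 56939))/948 + 3137718*(1/3767648) = (3802505*96143)*(1/948) + 1568859/1883824 = 365584238215*(1/948) + 1568859/1883824 = 4627648585/12 + 1568859/1883824 = 2179418871703837/5651472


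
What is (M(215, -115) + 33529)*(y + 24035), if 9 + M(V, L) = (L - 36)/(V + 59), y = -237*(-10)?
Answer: 242512207245/274 ≈ 8.8508e+8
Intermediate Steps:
y = 2370
M(V, L) = -9 + (-36 + L)/(59 + V) (M(V, L) = -9 + (L - 36)/(V + 59) = -9 + (-36 + L)/(59 + V))
(M(215, -115) + 33529)*(y + 24035) = ((-567 - 115 - 9*215)/(59 + 215) + 33529)*(2370 + 24035) = ((-567 - 115 - 1935)/274 + 33529)*26405 = ((1/274)*(-2617) + 33529)*26405 = (-2617/274 + 33529)*26405 = (9184329/274)*26405 = 242512207245/274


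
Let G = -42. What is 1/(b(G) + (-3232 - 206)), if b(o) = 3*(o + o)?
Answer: -1/3690 ≈ -0.00027100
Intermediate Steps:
b(o) = 6*o (b(o) = 3*(2*o) = 6*o)
1/(b(G) + (-3232 - 206)) = 1/(6*(-42) + (-3232 - 206)) = 1/(-252 - 3438) = 1/(-3690) = -1/3690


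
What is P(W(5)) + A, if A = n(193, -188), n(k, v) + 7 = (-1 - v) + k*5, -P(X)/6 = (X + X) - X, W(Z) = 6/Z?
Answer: 5689/5 ≈ 1137.8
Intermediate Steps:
P(X) = -6*X (P(X) = -6*((X + X) - X) = -6*(2*X - X) = -6*X)
n(k, v) = -8 - v + 5*k (n(k, v) = -7 + ((-1 - v) + k*5) = -7 + ((-1 - v) + 5*k) = -7 + (-1 - v + 5*k) = -8 - v + 5*k)
A = 1145 (A = -8 - 1*(-188) + 5*193 = -8 + 188 + 965 = 1145)
P(W(5)) + A = -36/5 + 1145 = 5689/5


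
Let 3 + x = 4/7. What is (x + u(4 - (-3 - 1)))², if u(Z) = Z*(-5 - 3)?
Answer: 216225/49 ≈ 4412.8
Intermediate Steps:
u(Z) = -8*Z (u(Z) = Z*(-8) = -8*Z)
x = -17/7 (x = -3 + 4/7 = -17/7 ≈ -2.4286)
(x + u(4 - (-3 - 1)))² = (-17/7 - 8*(4 - (-3 - 1)))² = (-17/7 - 8*(4 - 1*(-4)))² = (-17/7 - 8*(4 + 4))² = (-17/7 - 8*8)² = (-17/7 - 64)² = (-465/7)² = 216225/49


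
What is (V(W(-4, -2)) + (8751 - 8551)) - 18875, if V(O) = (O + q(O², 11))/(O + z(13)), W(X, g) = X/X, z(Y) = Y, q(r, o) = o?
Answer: -130719/7 ≈ -18674.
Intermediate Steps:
W(X, g) = 1
V(O) = (11 + O)/(13 + O) (V(O) = (O + 11)/(O + 13) = (11 + O)/(13 + O))
(V(W(-4, -2)) + (8751 - 8551)) - 18875 = ((11 + 1)/(13 + 1) + (8751 - 8551)) - 18875 = (12/14 + 200) - 18875 = ((1/14)*12 + 200) - 18875 = (6/7 + 200) - 18875 = 1406/7 - 18875 = -130719/7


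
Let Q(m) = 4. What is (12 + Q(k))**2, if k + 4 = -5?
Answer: 256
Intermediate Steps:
k = -9 (k = -4 - 5 = -9)
(12 + Q(k))**2 = (12 + 4)**2 = 16**2 = 256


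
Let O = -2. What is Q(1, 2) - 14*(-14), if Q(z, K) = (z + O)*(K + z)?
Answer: 193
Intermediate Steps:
Q(z, K) = (-2 + z)*(K + z) (Q(z, K) = (z - 2)*(K + z) = (-2 + z)*(K + z))
Q(1, 2) - 14*(-14) = (1**2 - 2*2 - 2*1 + 2*1) - 14*(-14) = (1 - 4 - 2 + 2) + 196 = -3 + 196 = 193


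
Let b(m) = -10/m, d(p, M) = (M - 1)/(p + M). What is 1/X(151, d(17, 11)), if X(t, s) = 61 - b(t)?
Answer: 151/9221 ≈ 0.016376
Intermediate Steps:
d(p, M) = (-1 + M)/(M + p)
X(t, s) = 61 + 10/t (X(t, s) = 61 - (-10)/t = 61 + 10/t)
1/X(151, d(17, 11)) = 1/(61 + 10/151) = 1/(9221/151) = 151/9221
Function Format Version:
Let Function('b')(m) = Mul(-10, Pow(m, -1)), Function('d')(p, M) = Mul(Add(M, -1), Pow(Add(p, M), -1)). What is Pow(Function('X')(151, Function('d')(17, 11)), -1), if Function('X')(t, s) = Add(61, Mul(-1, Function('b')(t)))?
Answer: Rational(151, 9221) ≈ 0.016376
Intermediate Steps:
Function('d')(p, M) = Mul(Pow(Add(M, p), -1), Add(-1, M)) (Function('d')(p, M) = Mul(Add(-1, M), Pow(Add(M, p), -1)) = Mul(Pow(Add(M, p), -1), Add(-1, M)))
Function('X')(t, s) = Add(61, Mul(10, Pow(t, -1))) (Function('X')(t, s) = Add(61, Mul(-1, Mul(-10, Pow(t, -1)))) = Add(61, Mul(10, Pow(t, -1))))
Pow(Function('X')(151, Function('d')(17, 11)), -1) = Pow(Add(61, Mul(10, Pow(151, -1))), -1) = Pow(Add(61, Mul(10, Rational(1, 151))), -1) = Pow(Add(61, Rational(10, 151)), -1) = Pow(Rational(9221, 151), -1) = Rational(151, 9221)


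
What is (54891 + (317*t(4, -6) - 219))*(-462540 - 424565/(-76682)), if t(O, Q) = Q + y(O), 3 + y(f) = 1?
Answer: -924581589194620/38341 ≈ -2.4115e+10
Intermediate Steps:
y(f) = -2 (y(f) = -3 + 1 = -2)
t(O, Q) = -2 + Q (t(O, Q) = Q - 2 = -2 + Q)
(54891 + (317*t(4, -6) - 219))*(-462540 - 424565/(-76682)) = (54891 + (317*(-2 - 6) - 219))*(-462540 - 424565/(-76682)) = (54891 + (317*(-8) - 219))*(-462540 - 424565*(-1/76682)) = (54891 + (-2536 - 219))*(-462540 + 424565/76682) = (54891 - 2755)*(-35468067715/76682) = 52136*(-35468067715/76682) = -924581589194620/38341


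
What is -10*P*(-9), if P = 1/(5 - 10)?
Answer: -18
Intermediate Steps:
P = -1/5 (P = 1/(-5) = -1/5 ≈ -0.20000)
-10*P*(-9) = -10*(-1/5)*(-9) = 2*(-9) = -18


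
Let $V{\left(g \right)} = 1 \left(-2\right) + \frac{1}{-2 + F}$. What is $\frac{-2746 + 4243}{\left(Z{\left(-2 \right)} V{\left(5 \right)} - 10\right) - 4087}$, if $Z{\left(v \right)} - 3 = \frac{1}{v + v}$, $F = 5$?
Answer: $- \frac{17964}{49219} \approx -0.36498$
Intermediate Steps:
$Z{\left(v \right)} = 3 + \frac{1}{2 v}$ ($Z{\left(v \right)} = 3 + \frac{1}{v + v} = 3 + \frac{1}{2 v}$)
$V{\left(g \right)} = - \frac{5}{3}$ ($V{\left(g \right)} = 1 \left(-2\right) + \frac{1}{-2 + 5} = -2 + \frac{1}{3} = - \frac{5}{3}$)
$\frac{-2746 + 4243}{\left(Z{\left(-2 \right)} V{\left(5 \right)} - 10\right) - 4087} = \frac{-2746 + 4243}{\left(\left(3 + \frac{1}{2 \left(-2\right)}\right) \left(- \frac{5}{3}\right) - 10\right) - 4087} = \frac{1497}{\left(\left(3 + \frac{1}{2} \left(- \frac{1}{2}\right)\right) \left(- \frac{5}{3}\right) - 10\right) - 4087} = \frac{1497}{\left(\left(3 - \frac{1}{4}\right) \left(- \frac{5}{3}\right) - 10\right) - 4087} = \frac{1497}{\left(\frac{11}{4} \left(- \frac{5}{3}\right) - 10\right) - 4087} = \frac{1497}{\left(- \frac{55}{12} - 10\right) - 4087} = \frac{1497}{- \frac{175}{12} - 4087} = \frac{1497}{- \frac{49219}{12}} = 1497 \left(- \frac{12}{49219}\right) = - \frac{17964}{49219}$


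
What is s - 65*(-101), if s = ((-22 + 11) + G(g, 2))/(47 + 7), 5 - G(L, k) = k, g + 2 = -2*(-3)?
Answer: 177251/27 ≈ 6564.9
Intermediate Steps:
g = 4 (g = -2 - 2*(-3) = -2 + 6 = 4)
G(L, k) = 5 - k
s = -4/27 (s = ((-22 + 11) + (5 - 1*2))/(47 + 7) = (-11 + (5 - 2))/54 = (-11 + 3)*(1/54) = -8*1/54 = -4/27 ≈ -0.14815)
s - 65*(-101) = -4/27 - 65*(-101) = -4/27 + 6565 = 177251/27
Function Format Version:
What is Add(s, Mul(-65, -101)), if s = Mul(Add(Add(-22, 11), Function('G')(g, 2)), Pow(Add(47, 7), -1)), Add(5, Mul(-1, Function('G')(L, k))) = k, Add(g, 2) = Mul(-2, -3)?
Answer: Rational(177251, 27) ≈ 6564.9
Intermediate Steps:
g = 4 (g = Add(-2, Mul(-2, -3)) = Add(-2, 6) = 4)
Function('G')(L, k) = Add(5, Mul(-1, k))
s = Rational(-4, 27) (s = Mul(Add(Add(-22, 11), Add(5, Mul(-1, 2))), Pow(Add(47, 7), -1)) = Mul(Add(-11, Add(5, -2)), Pow(54, -1)) = Mul(Add(-11, 3), Rational(1, 54)) = Mul(-8, Rational(1, 54)) = Rational(-4, 27) ≈ -0.14815)
Add(s, Mul(-65, -101)) = Add(Rational(-4, 27), Mul(-65, -101)) = Add(Rational(-4, 27), 6565) = Rational(177251, 27)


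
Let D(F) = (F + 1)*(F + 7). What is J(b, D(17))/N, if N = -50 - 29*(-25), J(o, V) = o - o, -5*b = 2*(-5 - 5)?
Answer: 0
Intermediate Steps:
D(F) = (1 + F)*(7 + F)
b = 4 (b = -2*(-5 - 5)/5 = -2*(-10)/5 = -⅕*(-20) = 4)
J(o, V) = 0
N = 675 (N = -50 + 725 = 675)
J(b, D(17))/N = 0/675 = 0*(1/675) = 0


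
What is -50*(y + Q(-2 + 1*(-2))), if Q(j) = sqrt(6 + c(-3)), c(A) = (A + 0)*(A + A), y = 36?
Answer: -1800 - 100*sqrt(6) ≈ -2044.9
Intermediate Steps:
c(A) = 2*A**2 (c(A) = A*(2*A) = 2*A**2)
Q(j) = 2*sqrt(6) (Q(j) = sqrt(6 + 2*(-3)**2) = sqrt(6 + 2*9) = sqrt(6 + 18) = sqrt(24) = 2*sqrt(6))
-50*(y + Q(-2 + 1*(-2))) = -50*(36 + 2*sqrt(6)) = -1800 - 100*sqrt(6)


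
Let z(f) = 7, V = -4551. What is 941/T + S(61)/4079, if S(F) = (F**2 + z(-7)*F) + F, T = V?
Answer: 15316820/18563529 ≈ 0.82510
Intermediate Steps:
T = -4551
S(F) = F**2 + 8*F (S(F) = (F**2 + 7*F) + F = F**2 + 8*F)
941/T + S(61)/4079 = 941/(-4551) + (61*(8 + 61))/4079 = 941*(-1/4551) + (61*69)*(1/4079) = -941/4551 + 4209*(1/4079) = -941/4551 + 4209/4079 = 15316820/18563529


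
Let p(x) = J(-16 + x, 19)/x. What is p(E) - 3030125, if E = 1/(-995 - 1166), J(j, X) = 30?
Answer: -3094955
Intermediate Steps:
E = -1/2161 (E = 1/(-2161) = -1/2161 ≈ -0.00046275)
p(x) = 30/x
p(E) - 3030125 = 30/(-1/2161) - 3030125 = 30*(-2161) - 3030125 = -64830 - 3030125 = -3094955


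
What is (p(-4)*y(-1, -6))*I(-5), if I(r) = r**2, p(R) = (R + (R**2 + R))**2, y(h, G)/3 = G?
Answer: -28800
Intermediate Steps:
y(h, G) = 3*G
p(R) = (R**2 + 2*R)**2 (p(R) = (R + (R + R**2))**2 = (R**2 + 2*R)**2)
(p(-4)*y(-1, -6))*I(-5) = (((-4)**2*(2 - 4)**2)*(3*(-6)))*(-5)**2 = ((16*(-2)**2)*(-18))*25 = ((16*4)*(-18))*25 = (64*(-18))*25 = -1152*25 = -28800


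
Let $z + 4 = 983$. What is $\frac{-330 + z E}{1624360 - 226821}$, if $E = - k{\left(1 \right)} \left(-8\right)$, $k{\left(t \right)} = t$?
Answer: $\frac{682}{127049} \approx 0.005368$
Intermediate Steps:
$z = 979$ ($z = -4 + 983 = 979$)
$E = 8$ ($E = \left(-1\right) 1 \left(-8\right) = \left(-1\right) \left(-8\right) = 8$)
$\frac{-330 + z E}{1624360 - 226821} = \frac{-330 + 979 \cdot 8}{1624360 - 226821} = \frac{-330 + 7832}{1397539} = 7502 \cdot \frac{1}{1397539} = \frac{682}{127049}$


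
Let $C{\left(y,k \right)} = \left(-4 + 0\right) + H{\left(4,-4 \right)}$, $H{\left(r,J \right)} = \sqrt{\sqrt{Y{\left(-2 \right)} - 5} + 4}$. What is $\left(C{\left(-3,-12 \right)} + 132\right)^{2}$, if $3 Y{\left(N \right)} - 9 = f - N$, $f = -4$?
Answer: $\frac{\left(384 + \sqrt{6} \sqrt{6 + i \sqrt{6}}\right)^{2}}{9} \approx 16910.0 + 104.11 i$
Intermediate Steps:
$Y{\left(N \right)} = \frac{5}{3} - \frac{N}{3}$ ($Y{\left(N \right)} = 3 + \frac{-4 - N}{3} = 3 - \left(\frac{4}{3} + \frac{N}{3}\right) = \frac{5}{3} - \frac{N}{3}$)
$H{\left(r,J \right)} = \sqrt{4 + \frac{2 i \sqrt{6}}{3}}$ ($H{\left(r,J \right)} = \sqrt{\sqrt{\left(\frac{5}{3} - - \frac{2}{3}\right) - 5} + 4} = \sqrt{\sqrt{\left(\frac{5}{3} + \frac{2}{3}\right) - 5} + 4} = \sqrt{\sqrt{\frac{7}{3} - 5} + 4} = \sqrt{\sqrt{- \frac{8}{3}} + 4} = \sqrt{\frac{2 i \sqrt{6}}{3} + 4} = \sqrt{4 + \frac{2 i \sqrt{6}}{3}}$)
$C{\left(y,k \right)} = -4 + \frac{\sqrt{36 + 6 i \sqrt{6}}}{3}$ ($C{\left(y,k \right)} = \left(-4 + 0\right) + \frac{\sqrt{36 + 6 i \sqrt{6}}}{3} = -4 + \frac{\sqrt{36 + 6 i \sqrt{6}}}{3}$)
$\left(C{\left(-3,-12 \right)} + 132\right)^{2} = \left(\left(-4 + \frac{\sqrt{36 + 6 i \sqrt{6}}}{3}\right) + 132\right)^{2} = \left(128 + \frac{\sqrt{36 + 6 i \sqrt{6}}}{3}\right)^{2}$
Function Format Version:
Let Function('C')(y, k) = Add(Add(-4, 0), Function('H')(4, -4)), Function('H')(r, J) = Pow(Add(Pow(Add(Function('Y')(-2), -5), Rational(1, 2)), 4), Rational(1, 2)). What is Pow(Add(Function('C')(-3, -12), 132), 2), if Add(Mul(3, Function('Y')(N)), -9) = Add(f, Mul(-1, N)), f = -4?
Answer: Mul(Rational(1, 9), Pow(Add(384, Mul(Pow(6, Rational(1, 2)), Pow(Add(6, Mul(I, Pow(6, Rational(1, 2)))), Rational(1, 2)))), 2)) ≈ Add(16910., Mul(104.11, I))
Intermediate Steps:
Function('Y')(N) = Add(Rational(5, 3), Mul(Rational(-1, 3), N)) (Function('Y')(N) = Add(3, Mul(Rational(1, 3), Add(-4, Mul(-1, N)))) = Add(3, Add(Rational(-4, 3), Mul(Rational(-1, 3), N))) = Add(Rational(5, 3), Mul(Rational(-1, 3), N)))
Function('H')(r, J) = Pow(Add(4, Mul(Rational(2, 3), I, Pow(6, Rational(1, 2)))), Rational(1, 2)) (Function('H')(r, J) = Pow(Add(Pow(Add(Add(Rational(5, 3), Mul(Rational(-1, 3), -2)), -5), Rational(1, 2)), 4), Rational(1, 2)) = Pow(Add(Pow(Add(Add(Rational(5, 3), Rational(2, 3)), -5), Rational(1, 2)), 4), Rational(1, 2)) = Pow(Add(Pow(Add(Rational(7, 3), -5), Rational(1, 2)), 4), Rational(1, 2)) = Pow(Add(Pow(Rational(-8, 3), Rational(1, 2)), 4), Rational(1, 2)) = Pow(Add(Mul(Rational(2, 3), I, Pow(6, Rational(1, 2))), 4), Rational(1, 2)) = Pow(Add(4, Mul(Rational(2, 3), I, Pow(6, Rational(1, 2)))), Rational(1, 2)))
Function('C')(y, k) = Add(-4, Mul(Rational(1, 3), Pow(Add(36, Mul(6, I, Pow(6, Rational(1, 2)))), Rational(1, 2)))) (Function('C')(y, k) = Add(Add(-4, 0), Mul(Rational(1, 3), Pow(Add(36, Mul(6, I, Pow(6, Rational(1, 2)))), Rational(1, 2)))) = Add(-4, Mul(Rational(1, 3), Pow(Add(36, Mul(6, I, Pow(6, Rational(1, 2)))), Rational(1, 2)))))
Pow(Add(Function('C')(-3, -12), 132), 2) = Pow(Add(Add(-4, Mul(Rational(1, 3), Pow(Add(36, Mul(6, I, Pow(6, Rational(1, 2)))), Rational(1, 2)))), 132), 2) = Pow(Add(128, Mul(Rational(1, 3), Pow(Add(36, Mul(6, I, Pow(6, Rational(1, 2)))), Rational(1, 2)))), 2)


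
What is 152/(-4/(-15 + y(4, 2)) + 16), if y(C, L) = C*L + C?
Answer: 114/13 ≈ 8.7692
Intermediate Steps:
y(C, L) = C + C*L
152/(-4/(-15 + y(4, 2)) + 16) = 152/(-4/(-15 + 4*(1 + 2)) + 16) = 152/(-4/(-15 + 4*3) + 16) = 152/(-4/(-15 + 12) + 16) = 152/(-4/(-3) + 16) = 152/(-1/3*(-4) + 16) = 152/(4/3 + 16) = 152/(52/3) = 152*(3/52) = 114/13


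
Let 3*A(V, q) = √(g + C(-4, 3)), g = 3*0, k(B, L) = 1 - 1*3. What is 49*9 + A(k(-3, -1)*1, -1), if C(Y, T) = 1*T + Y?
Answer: 441 + I/3 ≈ 441.0 + 0.33333*I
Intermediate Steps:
k(B, L) = -2 (k(B, L) = 1 - 3 = -2)
C(Y, T) = T + Y
g = 0
A(V, q) = I/3 (A(V, q) = √(0 + (3 - 4))/3 = √(0 - 1)/3 = √(-1)/3 = I/3)
49*9 + A(k(-3, -1)*1, -1) = 49*9 + I/3 = 441 + I/3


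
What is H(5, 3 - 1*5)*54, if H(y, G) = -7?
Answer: -378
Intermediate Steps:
H(5, 3 - 1*5)*54 = -7*54 = -378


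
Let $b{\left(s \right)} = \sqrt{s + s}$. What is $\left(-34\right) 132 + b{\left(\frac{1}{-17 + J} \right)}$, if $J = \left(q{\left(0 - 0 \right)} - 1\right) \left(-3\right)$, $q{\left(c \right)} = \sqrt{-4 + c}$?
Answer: $-4488 + \frac{\sqrt{-406 + 174 i}}{58} \approx -4487.9 + 0.35496 i$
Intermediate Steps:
$J = 3 - 6 i$ ($J = \left(\sqrt{-4 + \left(0 - 0\right)} - 1\right) \left(-3\right) = \left(\sqrt{-4 + \left(0 + 0\right)} - 1\right) \left(-3\right) = \left(\sqrt{-4 + 0} - 1\right) \left(-3\right) = \left(\sqrt{-4} - 1\right) \left(-3\right) = \left(2 i - 1\right) \left(-3\right) = \left(-1 + 2 i\right) \left(-3\right) = 3 - 6 i \approx 3.0 - 6.0 i$)
$b{\left(s \right)} = \sqrt{2} \sqrt{s}$ ($b{\left(s \right)} = \sqrt{2 s} = \sqrt{2} \sqrt{s}$)
$\left(-34\right) 132 + b{\left(\frac{1}{-17 + J} \right)} = \left(-34\right) 132 + \sqrt{2} \sqrt{\frac{1}{-17 + \left(3 - 6 i\right)}} = -4488 + \sqrt{2} \sqrt{\frac{1}{-14 - 6 i}} = -4488 + \sqrt{2} \sqrt{\frac{-14 + 6 i}{232}} = -4488 + \sqrt{2} \frac{\sqrt{58} \sqrt{-14 + 6 i}}{116} = -4488 + \frac{\sqrt{29} \sqrt{-14 + 6 i}}{58}$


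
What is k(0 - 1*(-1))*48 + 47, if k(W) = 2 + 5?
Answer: 383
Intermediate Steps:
k(W) = 7
k(0 - 1*(-1))*48 + 47 = 7*48 + 47 = 336 + 47 = 383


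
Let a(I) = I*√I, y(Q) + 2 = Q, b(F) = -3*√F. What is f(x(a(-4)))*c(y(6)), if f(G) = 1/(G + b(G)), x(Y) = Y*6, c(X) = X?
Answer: 1/(3*(-4*I + (-1)^(¾)*√3)) ≈ -0.044365 + 0.10053*I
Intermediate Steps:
y(Q) = -2 + Q
a(I) = I^(3/2)
x(Y) = 6*Y
f(G) = 1/(G - 3*√G)
f(x(a(-4)))*c(y(6)) = (-2 + 6)/(6*(-4)^(3/2) - 3*√6*(-2*(-1)^(¾)*√2)) = 4/(6*(-8*I) - 3*√6*(2*(1 - I))) = 4/(-48*I - 3*4*√3*√(-I)) = 4/(-48*I - 12*√3*√(-I))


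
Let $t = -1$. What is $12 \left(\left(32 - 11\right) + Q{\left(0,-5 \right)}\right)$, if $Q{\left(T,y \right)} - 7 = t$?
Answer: $324$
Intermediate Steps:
$Q{\left(T,y \right)} = 6$ ($Q{\left(T,y \right)} = 7 - 1 = 6$)
$12 \left(\left(32 - 11\right) + Q{\left(0,-5 \right)}\right) = 12 \left(\left(32 - 11\right) + 6\right) = 12 \left(21 + 6\right) = 12 \cdot 27 = 324$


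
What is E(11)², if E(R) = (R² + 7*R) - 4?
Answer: 37636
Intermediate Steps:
E(R) = -4 + R² + 7*R
E(11)² = (-4 + 11² + 7*11)² = (-4 + 121 + 77)² = 194² = 37636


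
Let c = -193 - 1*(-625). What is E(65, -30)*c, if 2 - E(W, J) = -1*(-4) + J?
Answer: 12096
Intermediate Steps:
c = 432 (c = -193 + 625 = 432)
E(W, J) = -2 - J (E(W, J) = 2 - (-1*(-4) + J) = 2 - (4 + J) = 2 + (-4 - J) = -2 - J)
E(65, -30)*c = (-2 - 1*(-30))*432 = (-2 + 30)*432 = 28*432 = 12096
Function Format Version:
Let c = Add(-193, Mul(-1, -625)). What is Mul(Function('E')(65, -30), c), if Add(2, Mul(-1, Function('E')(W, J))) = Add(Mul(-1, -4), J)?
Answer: 12096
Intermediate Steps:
c = 432 (c = Add(-193, 625) = 432)
Function('E')(W, J) = Add(-2, Mul(-1, J)) (Function('E')(W, J) = Add(2, Mul(-1, Add(Mul(-1, -4), J))) = Add(2, Mul(-1, Add(4, J))) = Add(2, Add(-4, Mul(-1, J))) = Add(-2, Mul(-1, J)))
Mul(Function('E')(65, -30), c) = Mul(Add(-2, Mul(-1, -30)), 432) = Mul(Add(-2, 30), 432) = Mul(28, 432) = 12096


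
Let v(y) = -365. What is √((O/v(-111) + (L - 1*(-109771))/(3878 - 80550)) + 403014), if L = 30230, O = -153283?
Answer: √4936848721341334370/3498160 ≈ 635.16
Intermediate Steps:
√((O/v(-111) + (L - 1*(-109771))/(3878 - 80550)) + 403014) = √((-153283/(-365) + (30230 - 1*(-109771))/(3878 - 80550)) + 403014) = √((-153283*(-1/365) + (30230 + 109771)/(-76672)) + 403014) = √((153283/365 + 140001*(-1/76672)) + 403014) = √((153283/365 - 140001/76672) + 403014) = √(11701413811/27985280 + 403014) = √(11290161047731/27985280) = √4936848721341334370/3498160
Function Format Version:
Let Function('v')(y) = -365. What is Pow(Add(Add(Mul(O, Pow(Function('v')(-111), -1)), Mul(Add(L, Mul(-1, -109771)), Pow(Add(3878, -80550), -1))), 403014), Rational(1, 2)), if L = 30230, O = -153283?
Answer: Mul(Rational(1, 3498160), Pow(4936848721341334370, Rational(1, 2))) ≈ 635.16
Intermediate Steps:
Pow(Add(Add(Mul(O, Pow(Function('v')(-111), -1)), Mul(Add(L, Mul(-1, -109771)), Pow(Add(3878, -80550), -1))), 403014), Rational(1, 2)) = Pow(Add(Add(Mul(-153283, Pow(-365, -1)), Mul(Add(30230, Mul(-1, -109771)), Pow(Add(3878, -80550), -1))), 403014), Rational(1, 2)) = Pow(Add(Add(Mul(-153283, Rational(-1, 365)), Mul(Add(30230, 109771), Pow(-76672, -1))), 403014), Rational(1, 2)) = Pow(Add(Add(Rational(153283, 365), Mul(140001, Rational(-1, 76672))), 403014), Rational(1, 2)) = Pow(Add(Add(Rational(153283, 365), Rational(-140001, 76672)), 403014), Rational(1, 2)) = Pow(Add(Rational(11701413811, 27985280), 403014), Rational(1, 2)) = Pow(Rational(11290161047731, 27985280), Rational(1, 2)) = Mul(Rational(1, 3498160), Pow(4936848721341334370, Rational(1, 2)))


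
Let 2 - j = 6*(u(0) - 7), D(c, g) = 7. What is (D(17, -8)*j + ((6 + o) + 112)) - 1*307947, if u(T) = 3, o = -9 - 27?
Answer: -307683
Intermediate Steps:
o = -36
j = 26 (j = 2 - 6*(3 - 7) = 2 - 6*(-4) = 2 - 1*(-24) = 2 + 24 = 26)
(D(17, -8)*j + ((6 + o) + 112)) - 1*307947 = (7*26 + ((6 - 36) + 112)) - 1*307947 = (182 + (-30 + 112)) - 307947 = (182 + 82) - 307947 = 264 - 307947 = -307683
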